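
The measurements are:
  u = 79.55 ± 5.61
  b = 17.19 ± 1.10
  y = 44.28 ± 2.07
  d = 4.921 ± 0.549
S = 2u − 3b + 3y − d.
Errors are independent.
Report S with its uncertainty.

For a sum/difference, combine absolute errors in quadrature:
  (2·δu)² = 126;  (3·δb)² = 10.9;  (3·δy)² = 38.6;  (δd)² = 0.301
δS = √(176) = 13.3
S = 235.4.

235.4 ± 13.3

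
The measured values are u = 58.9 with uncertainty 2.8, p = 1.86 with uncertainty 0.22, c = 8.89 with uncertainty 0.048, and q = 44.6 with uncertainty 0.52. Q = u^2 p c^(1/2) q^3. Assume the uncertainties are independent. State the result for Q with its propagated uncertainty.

(1.71 ± 0.266) × 10^9

Relative error in a monomial: (δQ/Q)² = Σ (nᵢ · δxᵢ/xᵢ)².
  (2·δu/u)² = (2×0.0475)² = 0.00904;  (1·δp/p)² = (1×0.118)² = 0.0140;  (½·δc/c)² = (0.5×0.00540)² = 7.29e-06;  (3·δq/q)² = (3×0.0117)² = 0.00122
δQ/Q = √(0.0243) = 0.156
Q = 1.71e+09, so δQ = 0.156 × 1.71e+09 = 2.66e+08.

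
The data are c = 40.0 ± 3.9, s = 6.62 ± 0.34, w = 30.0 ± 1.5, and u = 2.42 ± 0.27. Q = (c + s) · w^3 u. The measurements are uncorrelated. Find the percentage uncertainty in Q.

20.5%

Let h = c + s = 46.6. δh = √(δc² + δs²) = √(15.2 + 0.116) = 3.91, so δh/h = 0.0840.
Q is then a monomial in h, w, u:
δQ/Q = √((δh/h)² + (3·δw/w)² + (1·δu/u)²) = √(0.00705 + 0.0225 + 0.0124) = 0.205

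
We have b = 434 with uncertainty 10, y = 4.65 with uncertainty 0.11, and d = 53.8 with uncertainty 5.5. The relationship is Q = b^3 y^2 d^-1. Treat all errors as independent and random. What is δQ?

4.34e+06

Relative error in a monomial: (δQ/Q)² = Σ (nᵢ · δxᵢ/xᵢ)².
  (3·δb/b)² = (3×0.0230)² = 0.00478;  (2·δy/y)² = (2×0.0237)² = 0.00224;  (-1·δd/d)² = (-1×0.102)² = 0.0105
δQ/Q = √(0.0175) = 0.132
Q = 3.29e+07, so δQ = 0.132 × 3.29e+07 = 4.34e+06.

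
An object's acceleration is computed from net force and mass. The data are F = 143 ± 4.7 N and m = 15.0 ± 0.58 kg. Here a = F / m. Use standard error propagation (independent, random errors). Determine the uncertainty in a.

For a monomial a ∝ F, m^-1, fractional errors add in quadrature:
  (1·δF/F)² = (1×0.0329)² = 0.00108;  (-1·δm/m)² = (-1×0.0387)² = 0.00150
δa/a = √(0.00258) = 0.0507
a = 9.53 m/s^2, so δa = 0.0507 × 9.53 = 0.484 m/s^2.

0.484 m/s^2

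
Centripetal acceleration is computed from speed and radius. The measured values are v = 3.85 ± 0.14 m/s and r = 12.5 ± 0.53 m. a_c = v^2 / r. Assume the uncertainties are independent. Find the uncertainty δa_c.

0.0998 m/s^2

Since a_c is a product/quotient, work with relative uncertainties:
  (2·δv/v)² = (2×0.0364)² = 0.00529;  (-1·δr/r)² = (-1×0.0424)² = 0.00180
δa_c/a_c = √(0.00709) = 0.0842
a_c = 1.19 m/s^2, so δa_c = 0.0842 × 1.19 = 0.0998 m/s^2.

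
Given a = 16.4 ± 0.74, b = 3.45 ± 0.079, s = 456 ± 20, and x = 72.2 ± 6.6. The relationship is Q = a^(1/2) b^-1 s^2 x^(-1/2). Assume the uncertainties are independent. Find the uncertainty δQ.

2990

For a monomial Q ∝ a^(1/2), b^-1, s^2, x^(-1/2), fractional errors add in quadrature:
  (½·δa/a)² = (0.5×0.0451)² = 0.000509;  (-1·δb/b)² = (-1×0.0229)² = 0.000524;  (2·δs/s)² = (2×0.0439)² = 0.00769;  (−½·δx/x)² = (-0.5×0.0914)² = 0.00209
δQ/Q = √(0.0108) = 0.104
Q = 28700, so δQ = 0.104 × 28700 = 2990.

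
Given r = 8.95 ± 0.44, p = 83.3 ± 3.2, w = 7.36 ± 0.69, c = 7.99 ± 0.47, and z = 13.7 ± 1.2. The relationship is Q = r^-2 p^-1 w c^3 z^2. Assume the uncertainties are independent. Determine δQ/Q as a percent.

Q is a product of powers, so relative uncertainties combine in quadrature:
  (-2·δr/r)² = (-2×0.0492)² = 0.00967;  (-1·δp/p)² = (-1×0.0384)² = 0.00148;  (1·δw/w)² = (1×0.0937)² = 0.00879;  (3·δc/c)² = (3×0.0588)² = 0.0311;  (2·δz/z)² = (2×0.0876)² = 0.0307
δQ/Q = √(0.0818) = 0.286

28.6%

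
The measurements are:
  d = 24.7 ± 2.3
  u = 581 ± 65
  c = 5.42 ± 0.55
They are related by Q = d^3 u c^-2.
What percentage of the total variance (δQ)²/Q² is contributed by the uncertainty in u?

(δQ/Q)² = (3·δd/d)² + (1·δu/u)² + (-2·δc/c)²
  d term: (3×0.0931)² = 0.0780
  u term: (1×0.112)² = 0.0125
  c term: (-2×0.101)² = 0.0412
Total = 0.132. Share from u = 0.0125/0.132 = 0.0950.

9.50%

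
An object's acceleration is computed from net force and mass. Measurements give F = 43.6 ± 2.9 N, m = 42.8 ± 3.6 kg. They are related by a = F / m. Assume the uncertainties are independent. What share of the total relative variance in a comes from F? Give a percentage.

(δa/a)² = (1·δF/F)² + (-1·δm/m)²
  F term: (1×0.0665)² = 0.00442
  m term: (-1×0.0841)² = 0.00707
Total = 0.0115. Share from F = 0.00442/0.0115 = 0.385.

38.5%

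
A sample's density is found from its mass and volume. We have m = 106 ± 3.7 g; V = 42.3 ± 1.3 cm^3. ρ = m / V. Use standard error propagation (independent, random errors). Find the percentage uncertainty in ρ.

Relative error in a monomial: (δρ/ρ)² = Σ (nᵢ · δxᵢ/xᵢ)².
  (1·δm/m)² = (1×0.0349)² = 0.00122;  (-1·δV/V)² = (-1×0.0307)² = 0.000945
δρ/ρ = √(0.00216) = 0.0465

4.65%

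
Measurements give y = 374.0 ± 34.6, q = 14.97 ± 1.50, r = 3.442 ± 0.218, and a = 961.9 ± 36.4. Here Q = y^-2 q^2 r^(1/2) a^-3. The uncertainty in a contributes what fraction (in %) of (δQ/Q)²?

14.6%

(δQ/Q)² = (-2·δy/y)² + (2·δq/q)² + (½·δr/r)² + (-3·δa/a)²
  y term: (-2×0.0925)² = 0.0342
  q term: (2×0.100)² = 0.0402
  r term: (0.5×0.0633)² = 0.00100
  a term: (-3×0.0378)² = 0.0129
Total = 0.0883. Share from a = 0.0129/0.0883 = 0.146.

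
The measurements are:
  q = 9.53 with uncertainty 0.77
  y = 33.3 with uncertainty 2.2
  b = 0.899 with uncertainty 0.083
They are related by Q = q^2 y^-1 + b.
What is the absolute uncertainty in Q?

Let p = q^2·y^-1 = 2.73. δp/p = √((2·δq/q)² + (-1·δy/y)²) = √(0.0261 + 0.00436) = 0.175, so δp = 0.476.
Q = p + b: δQ = √(δp² + δb²) = √(0.227 + 0.00689) = 0.483

0.483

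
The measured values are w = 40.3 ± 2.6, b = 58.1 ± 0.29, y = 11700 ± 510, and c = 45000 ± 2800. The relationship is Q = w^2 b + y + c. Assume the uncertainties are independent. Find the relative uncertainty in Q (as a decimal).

Let p = w^2·b = 94400. δp/p = √((2·δw/w)² + (1·δb/b)²) = √(0.0166 + 2.49e-05) = 0.129, so δp = 12200.
Q = p + y + c: δQ = √(δp² + δy² + δc²) = √(1.48e+08 + 2.6e+05 + 7.84e+06) = 12500
Q = 1.51e+05, so δQ/Q = 12500/1.51e+05 = 0.0828.

0.0828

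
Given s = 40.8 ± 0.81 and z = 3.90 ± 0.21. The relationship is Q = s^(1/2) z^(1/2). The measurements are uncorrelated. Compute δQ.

Each factor contributes (exponent × relative error)² to (δQ/Q)²:
  (½·δs/s)² = (0.5×0.0199)² = 9.85e-05;  (½·δz/z)² = (0.5×0.0538)² = 0.000725
δQ/Q = √(0.000823) = 0.0287
Q = 12.6, so δQ = 0.0287 × 12.6 = 0.362.

0.362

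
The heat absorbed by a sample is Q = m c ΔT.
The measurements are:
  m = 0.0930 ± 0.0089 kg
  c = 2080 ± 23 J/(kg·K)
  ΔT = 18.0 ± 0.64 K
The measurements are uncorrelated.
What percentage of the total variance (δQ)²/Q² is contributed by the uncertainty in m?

86.9%

(δQ/Q)² = (1·δm/m)² + (1·δc/c)² + (1·δΔT/ΔT)²
  m term: (1×0.0957)² = 0.00916
  c term: (1×0.0111)² = 0.000122
  ΔT term: (1×0.0356)² = 0.00126
Total = 0.0105. Share from m = 0.00916/0.0105 = 0.869.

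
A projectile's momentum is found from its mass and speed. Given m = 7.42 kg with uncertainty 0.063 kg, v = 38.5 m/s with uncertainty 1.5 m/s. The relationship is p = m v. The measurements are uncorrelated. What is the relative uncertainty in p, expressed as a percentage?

3.99%

Relative error in a monomial: (δp/p)² = Σ (nᵢ · δxᵢ/xᵢ)².
  (1·δm/m)² = (1×0.00849)² = 7.21e-05;  (1·δv/v)² = (1×0.0390)² = 0.00152
δp/p = √(0.00159) = 0.0399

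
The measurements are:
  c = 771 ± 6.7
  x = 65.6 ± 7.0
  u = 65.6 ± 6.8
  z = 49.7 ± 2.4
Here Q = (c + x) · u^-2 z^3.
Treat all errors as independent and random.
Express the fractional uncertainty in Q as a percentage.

Let w = c + x = 837. δw = √(δc² + δx²) = √(44.9 + 49.0) = 9.69, so δw/w = 0.0116.
Q is then a monomial in w, u, z:
δQ/Q = √((δw/w)² + (-2·δu/u)² + (3·δz/z)²) = √(0.000134 + 0.0430 + 0.0210) = 0.253

25.3%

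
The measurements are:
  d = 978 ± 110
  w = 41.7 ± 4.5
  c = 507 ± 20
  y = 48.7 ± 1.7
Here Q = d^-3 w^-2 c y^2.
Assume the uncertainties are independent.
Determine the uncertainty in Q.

3.02e-07

Relative error in a monomial: (δQ/Q)² = Σ (nᵢ · δxᵢ/xᵢ)².
  (-3·δd/d)² = (-3×0.112)² = 0.114;  (-2·δw/w)² = (-2×0.108)² = 0.0466;  (1·δc/c)² = (1×0.0394)² = 0.00156;  (2·δy/y)² = (2×0.0349)² = 0.00487
δQ/Q = √(0.167) = 0.408
Q = 7.39e-07, so δQ = 0.408 × 7.39e-07 = 3.02e-07.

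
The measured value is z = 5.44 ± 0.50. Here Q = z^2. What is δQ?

Q ∝ z^2, so δQ/Q = |2| · δz/z = 2 × 0.0919 = 0.184.
Q = 29.6, so δQ = 0.184 × 29.6 = 5.44.

5.44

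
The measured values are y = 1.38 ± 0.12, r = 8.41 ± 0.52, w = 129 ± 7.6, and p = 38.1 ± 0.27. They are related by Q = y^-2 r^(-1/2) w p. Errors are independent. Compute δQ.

166

Since Q is a product/quotient, work with relative uncertainties:
  (-2·δy/y)² = (-2×0.0870)² = 0.0302;  (−½·δr/r)² = (-0.5×0.0618)² = 0.000956;  (1·δw/w)² = (1×0.0589)² = 0.00347;  (1·δp/p)² = (1×0.00709)² = 5.02e-05
δQ/Q = √(0.0347) = 0.186
Q = 890, so δQ = 0.186 × 890 = 166.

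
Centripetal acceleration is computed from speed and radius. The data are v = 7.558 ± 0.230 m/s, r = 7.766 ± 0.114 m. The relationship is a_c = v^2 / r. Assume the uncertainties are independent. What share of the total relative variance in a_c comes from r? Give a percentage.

(δa_c/a_c)² = (2·δv/v)² + (-1·δr/r)²
  v term: (2×0.0304)² = 0.00370
  r term: (-1×0.0147)² = 0.000215
Total = 0.00392. Share from r = 0.000215/0.00392 = 0.0550.

5.50%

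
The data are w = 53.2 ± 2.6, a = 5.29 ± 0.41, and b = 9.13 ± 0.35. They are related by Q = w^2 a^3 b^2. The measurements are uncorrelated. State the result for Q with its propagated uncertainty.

Since Q is a product/quotient, work with relative uncertainties:
  (2·δw/w)² = (2×0.0489)² = 0.00955;  (3·δa/a)² = (3×0.0775)² = 0.0541;  (2·δb/b)² = (2×0.0383)² = 0.00588
δQ/Q = √(0.0695) = 0.264
Q = 3.49e+07, so δQ = 0.264 × 3.49e+07 = 9.21e+06.

(3.49 ± 0.921) × 10^7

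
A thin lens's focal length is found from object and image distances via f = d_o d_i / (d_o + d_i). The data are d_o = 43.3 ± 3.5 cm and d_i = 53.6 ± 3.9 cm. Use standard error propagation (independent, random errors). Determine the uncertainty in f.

∂f/∂d_o = (d_i/(d_o+d_i))² = 0.306;  ∂f/∂d_i = (d_o/(d_o+d_i))² = 0.200
δf = √((∂f/∂d_o · δd_o)² + (∂f/∂d_i · δd_i)²) = √(1.15 + 0.606) = 1.32 cm

1.32 cm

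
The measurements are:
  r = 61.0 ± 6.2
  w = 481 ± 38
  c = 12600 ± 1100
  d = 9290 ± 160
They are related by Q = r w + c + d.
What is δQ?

Let p = r·w = 29300. δp/p = √((1·δr/r)² + (1·δw/w)²) = √(0.0103 + 0.00624) = 0.129, so δp = 3780.
Q = p + c + d: δQ = √(δp² + δc² + δd²) = √(1.43e+07 + 1.21e+06 + 25600) = 3940

3940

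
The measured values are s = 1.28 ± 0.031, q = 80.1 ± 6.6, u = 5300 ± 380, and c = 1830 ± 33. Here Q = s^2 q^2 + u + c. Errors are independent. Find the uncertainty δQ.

1850

Let p = s^2·q^2 = 10500. δp/p = √((2·δs/s)² + (2·δq/q)²) = √(0.00235 + 0.0272) = 0.172, so δp = 1810.
Q = p + u + c: δQ = √(δp² + δu² + δc²) = √(3.26e+06 + 1.44e+05 + 1090) = 1850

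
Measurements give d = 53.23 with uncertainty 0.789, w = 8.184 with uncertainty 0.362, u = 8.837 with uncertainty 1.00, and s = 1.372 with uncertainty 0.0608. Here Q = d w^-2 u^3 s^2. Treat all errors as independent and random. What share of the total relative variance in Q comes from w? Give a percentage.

5.97%

(δQ/Q)² = (1·δd/d)² + (-2·δw/w)² + (3·δu/u)² + (2·δs/s)²
  d term: (1×0.0148)² = 0.000220
  w term: (-2×0.0442)² = 0.00783
  u term: (3×0.113)² = 0.115
  s term: (2×0.0443)² = 0.00786
Total = 0.131. Share from w = 0.00783/0.131 = 0.0597.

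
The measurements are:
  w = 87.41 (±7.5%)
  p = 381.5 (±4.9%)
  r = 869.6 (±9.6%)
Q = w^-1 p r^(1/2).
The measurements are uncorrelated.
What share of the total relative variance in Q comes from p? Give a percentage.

23.2%

(δQ/Q)² = (-1·δw/w)² + (1·δp/p)² + (½·δr/r)²
  w term: (-1×0.0750)² = 0.00562
  p term: (1×0.0490)² = 0.00240
  r term: (0.5×0.0960)² = 0.00230
Total = 0.0103. Share from p = 0.00240/0.0103 = 0.232.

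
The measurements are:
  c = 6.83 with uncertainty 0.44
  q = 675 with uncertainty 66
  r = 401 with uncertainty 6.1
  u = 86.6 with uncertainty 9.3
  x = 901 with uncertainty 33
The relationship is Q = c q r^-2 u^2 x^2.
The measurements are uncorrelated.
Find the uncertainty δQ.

Q is a product of powers, so relative uncertainties combine in quadrature:
  (1·δc/c)² = (1×0.0644)² = 0.00415;  (1·δq/q)² = (1×0.0978)² = 0.00956;  (-2·δr/r)² = (-2×0.0152)² = 0.000926;  (2·δu/u)² = (2×0.107)² = 0.0461;  (2·δx/x)² = (2×0.0366)² = 0.00537
δQ/Q = √(0.0661) = 0.257
Q = 1.75e+08, so δQ = 0.257 × 1.75e+08 = 4.49e+07.

4.49e+07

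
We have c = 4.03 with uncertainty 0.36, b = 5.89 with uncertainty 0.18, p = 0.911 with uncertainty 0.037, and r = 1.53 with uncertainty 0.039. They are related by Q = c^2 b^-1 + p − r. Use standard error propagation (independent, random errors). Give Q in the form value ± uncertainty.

Let w = c^2·b^-1 = 2.76. δw/w = √((2·δc/c)² + (-1·δb/b)²) = √(0.0319 + 0.000934) = 0.181, so δw = 0.500.
Q = w + p − r: δQ = √(δw² + δp² + δr²) = √(0.250 + 0.00137 + 0.00152) = 0.503
Q = 2.14.

2.14 ± 0.503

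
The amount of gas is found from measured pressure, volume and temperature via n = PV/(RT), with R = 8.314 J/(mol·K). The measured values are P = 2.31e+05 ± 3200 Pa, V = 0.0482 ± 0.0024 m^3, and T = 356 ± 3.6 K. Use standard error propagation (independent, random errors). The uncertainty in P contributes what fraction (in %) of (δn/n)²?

6.92%

(δn/n)² = (1·δP/P)² + (1·δV/V)² + (-1·δT/T)²
  P term: (1×0.0139)² = 0.000192
  V term: (1×0.0498)² = 0.00248
  T term: (-1×0.0101)² = 0.000102
Total = 0.00277. Share from P = 0.000192/0.00277 = 0.0692.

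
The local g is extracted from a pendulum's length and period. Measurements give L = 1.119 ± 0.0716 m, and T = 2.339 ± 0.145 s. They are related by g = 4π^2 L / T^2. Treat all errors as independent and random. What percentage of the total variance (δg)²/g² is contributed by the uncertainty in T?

79.0%

(δg/g)² = (1·δL/L)² + (-2·δT/T)²
  L term: (1×0.0640)² = 0.00409
  T term: (-2×0.0620)² = 0.0154
Total = 0.0195. Share from T = 0.0154/0.0195 = 0.790.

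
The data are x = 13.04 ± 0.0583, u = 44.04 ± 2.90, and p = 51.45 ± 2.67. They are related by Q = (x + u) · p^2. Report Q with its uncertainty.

Let w = x + u = 57.08. δw = √(δx² + δu²) = √(0.00340 + 8.41) = 2.90, so δw/w = 0.0508.
Q is then a monomial in w, p:
δQ/Q = √((δw/w)² + (2·δp/p)²) = √(0.00258 + 0.0108) = 0.116
Q = 151100, so δQ = 0.116 × 151100 = 17500.

151100 ± 17500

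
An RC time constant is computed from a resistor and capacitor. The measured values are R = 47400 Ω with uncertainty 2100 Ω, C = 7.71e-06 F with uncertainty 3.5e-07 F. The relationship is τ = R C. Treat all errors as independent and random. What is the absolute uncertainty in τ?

Relative error in a monomial: (δτ/τ)² = Σ (nᵢ · δxᵢ/xᵢ)².
  (1·δR/R)² = (1×0.0443)² = 0.00196;  (1·δC/C)² = (1×0.0454)² = 0.00206
δτ/τ = √(0.00402) = 0.0634
τ = 0.365 s, so δτ = 0.0634 × 0.365 = 0.0232 s.

0.0232 s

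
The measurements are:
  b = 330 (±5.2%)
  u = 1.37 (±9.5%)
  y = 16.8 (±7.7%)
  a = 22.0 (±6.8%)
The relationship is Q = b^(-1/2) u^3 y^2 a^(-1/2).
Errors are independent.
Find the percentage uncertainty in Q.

32.7%

Each factor contributes (exponent × relative error)² to (δQ/Q)²:
  (−½·δb/b)² = (-0.5×0.0520)² = 0.000676;  (3·δu/u)² = (3×0.0950)² = 0.0812;  (2·δy/y)² = (2×0.0770)² = 0.0237;  (−½·δa/a)² = (-0.5×0.0680)² = 0.00116
δQ/Q = √(0.107) = 0.327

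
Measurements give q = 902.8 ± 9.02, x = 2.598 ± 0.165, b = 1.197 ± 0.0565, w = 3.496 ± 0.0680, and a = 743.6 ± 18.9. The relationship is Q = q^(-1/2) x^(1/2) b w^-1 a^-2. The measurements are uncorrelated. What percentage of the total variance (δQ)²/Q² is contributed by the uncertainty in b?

(δQ/Q)² = (−½·δq/q)² + (½·δx/x)² + (1·δb/b)² + (-1·δw/w)² + (-2·δa/a)²
  q term: (-0.5×0.00999)² = 2.5e-05
  x term: (0.5×0.0635)² = 0.00101
  b term: (1×0.0472)² = 0.00223
  w term: (-1×0.0195)² = 0.000378
  a term: (-2×0.0254)² = 0.00258
Total = 0.00622. Share from b = 0.00223/0.00622 = 0.358.

35.8%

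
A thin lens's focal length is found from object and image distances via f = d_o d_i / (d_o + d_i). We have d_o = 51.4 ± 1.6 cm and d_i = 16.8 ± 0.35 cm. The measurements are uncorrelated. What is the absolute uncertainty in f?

∂f/∂d_o = (d_i/(d_o+d_i))² = 0.0607;  ∂f/∂d_i = (d_o/(d_o+d_i))² = 0.568
δf = √((∂f/∂d_o · δd_o)² + (∂f/∂d_i · δd_i)²) = √(0.00943 + 0.0395) = 0.221 cm

0.221 cm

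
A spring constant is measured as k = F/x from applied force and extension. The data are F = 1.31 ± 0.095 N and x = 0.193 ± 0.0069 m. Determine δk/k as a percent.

Relative error in a monomial: (δk/k)² = Σ (nᵢ · δxᵢ/xᵢ)².
  (1·δF/F)² = (1×0.0725)² = 0.00526;  (-1·δx/x)² = (-1×0.0358)² = 0.00128
δk/k = √(0.00654) = 0.0809

8.09%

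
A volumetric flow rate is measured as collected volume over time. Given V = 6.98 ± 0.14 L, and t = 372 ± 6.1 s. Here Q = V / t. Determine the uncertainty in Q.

0.000486 L/s

Products/powers → add relative errors in quadrature, weighted by exponent:
  (1·δV/V)² = (1×0.0201)² = 0.000402;  (-1·δt/t)² = (-1×0.0164)² = 0.000269
δQ/Q = √(0.000671) = 0.0259
Q = 0.0188 L/s, so δQ = 0.0259 × 0.0188 = 0.000486 L/s.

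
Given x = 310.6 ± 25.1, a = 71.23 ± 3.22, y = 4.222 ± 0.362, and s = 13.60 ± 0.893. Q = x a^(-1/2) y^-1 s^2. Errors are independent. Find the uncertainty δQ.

287

Relative error in a monomial: (δQ/Q)² = Σ (nᵢ · δxᵢ/xᵢ)².
  (1·δx/x)² = (1×0.0808)² = 0.00653;  (−½·δa/a)² = (-0.5×0.0452)² = 0.000511;  (-1·δy/y)² = (-1×0.0857)² = 0.00735;  (2·δs/s)² = (2×0.0657)² = 0.0172
δQ/Q = √(0.0316) = 0.178
Q = 1612, so δQ = 0.178 × 1612 = 287.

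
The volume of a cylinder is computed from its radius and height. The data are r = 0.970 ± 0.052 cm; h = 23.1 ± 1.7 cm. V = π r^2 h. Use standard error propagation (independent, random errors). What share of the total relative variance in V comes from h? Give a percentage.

32.0%

(δV/V)² = (2·δr/r)² + (1·δh/h)²
  r term: (2×0.0536)² = 0.0115
  h term: (1×0.0736)² = 0.00542
Total = 0.0169. Share from h = 0.00542/0.0169 = 0.320.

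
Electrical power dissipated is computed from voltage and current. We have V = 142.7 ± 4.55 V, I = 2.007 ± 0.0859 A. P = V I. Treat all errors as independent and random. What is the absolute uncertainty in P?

15.3 W

Products/powers → add relative errors in quadrature, weighted by exponent:
  (1·δV/V)² = (1×0.0319)² = 0.00102;  (1·δI/I)² = (1×0.0428)² = 0.00183
δP/P = √(0.00285) = 0.0534
P = 286.4 W, so δP = 0.0534 × 286.4 = 15.3 W.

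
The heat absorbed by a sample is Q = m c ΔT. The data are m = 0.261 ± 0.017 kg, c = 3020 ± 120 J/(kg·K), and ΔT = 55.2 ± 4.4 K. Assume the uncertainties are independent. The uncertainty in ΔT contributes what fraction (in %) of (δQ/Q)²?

52.2%

(δQ/Q)² = (1·δm/m)² + (1·δc/c)² + (1·δΔT/ΔT)²
  m term: (1×0.0651)² = 0.00424
  c term: (1×0.0397)² = 0.00158
  ΔT term: (1×0.0797)² = 0.00635
Total = 0.0122. Share from ΔT = 0.00635/0.0122 = 0.522.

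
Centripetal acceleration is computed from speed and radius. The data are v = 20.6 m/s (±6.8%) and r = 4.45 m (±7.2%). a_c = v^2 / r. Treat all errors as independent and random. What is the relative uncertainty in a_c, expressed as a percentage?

15.4%

For a monomial a_c ∝ v^2, r^-1, fractional errors add in quadrature:
  (2·δv/v)² = (2×0.0680)² = 0.0185;  (-1·δr/r)² = (-1×0.0720)² = 0.00518
δa_c/a_c = √(0.0237) = 0.154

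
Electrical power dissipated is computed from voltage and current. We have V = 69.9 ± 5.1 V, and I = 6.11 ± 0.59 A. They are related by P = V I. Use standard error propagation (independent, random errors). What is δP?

51.7 W

Since P is a product/quotient, work with relative uncertainties:
  (1·δV/V)² = (1×0.0730)² = 0.00532;  (1·δI/I)² = (1×0.0966)² = 0.00932
δP/P = √(0.0146) = 0.121
P = 427 W, so δP = 0.121 × 427 = 51.7 W.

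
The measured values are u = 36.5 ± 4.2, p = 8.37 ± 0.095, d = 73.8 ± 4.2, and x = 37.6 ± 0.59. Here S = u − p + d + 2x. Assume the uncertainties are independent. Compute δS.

Each term contributes (cᵢ δxᵢ)² to (δS)²:
  (δu)² = 17.6;  (δp)² = 0.00903;  (δd)² = 17.6;  (2·δx)² = 1.39
δS = √(36.7) = 6.06

6.06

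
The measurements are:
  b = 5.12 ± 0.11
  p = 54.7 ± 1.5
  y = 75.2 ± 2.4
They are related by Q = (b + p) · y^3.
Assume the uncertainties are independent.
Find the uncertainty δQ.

Let u = b + p = 59.8. δu = √(δb² + δp²) = √(0.0121 + 2.25) = 1.50, so δu/u = 0.0251.
Q is then a monomial in u, y:
δQ/Q = √((δu/u)² + (3·δy/y)²) = √(0.000632 + 0.00917) = 0.0990
Q = 2.54e+07, so δQ = 0.0990 × 2.54e+07 = 2.52e+06.

2.52e+06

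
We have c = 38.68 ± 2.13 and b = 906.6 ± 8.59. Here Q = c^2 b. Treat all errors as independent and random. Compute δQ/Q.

0.111

Q is a product of powers, so relative uncertainties combine in quadrature:
  (2·δc/c)² = (2×0.0551)² = 0.0121;  (1·δb/b)² = (1×0.00947)² = 8.98e-05
δQ/Q = √(0.0122) = 0.111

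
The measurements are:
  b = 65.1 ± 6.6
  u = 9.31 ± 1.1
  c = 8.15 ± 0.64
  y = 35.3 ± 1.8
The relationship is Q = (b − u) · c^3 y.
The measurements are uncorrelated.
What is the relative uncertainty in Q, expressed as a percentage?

26.9%

Let w = b − u = 55.8. δw = √(δb² + δu²) = √(43.6 + 1.21) = 6.69, so δw/w = 0.120.
Q is then a monomial in w, c, y:
δQ/Q = √((δw/w)² + (3·δc/c)² + (1·δy/y)²) = √(0.0144 + 0.0555 + 0.00260) = 0.269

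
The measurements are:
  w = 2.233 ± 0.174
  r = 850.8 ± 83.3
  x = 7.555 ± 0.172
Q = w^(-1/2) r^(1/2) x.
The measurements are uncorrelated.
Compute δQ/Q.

0.0666

Since Q is a product/quotient, work with relative uncertainties:
  (−½·δw/w)² = (-0.5×0.0779)² = 0.00152;  (½·δr/r)² = (0.5×0.0979)² = 0.00240;  (1·δx/x)² = (1×0.0228)² = 0.000518
δQ/Q = √(0.00443) = 0.0666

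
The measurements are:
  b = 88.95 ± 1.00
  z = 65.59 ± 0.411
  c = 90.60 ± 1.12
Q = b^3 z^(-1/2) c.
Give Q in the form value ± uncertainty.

(7.873 ± 0.284) × 10^6

Products/powers → add relative errors in quadrature, weighted by exponent:
  (3·δb/b)² = (3×0.0112)² = 0.00114;  (−½·δz/z)² = (-0.5×0.00627)² = 9.82e-06;  (1·δc/c)² = (1×0.0124)² = 0.000153
δQ/Q = √(0.00130) = 0.0361
Q = 7.873e+06, so δQ = 0.0361 × 7.873e+06 = 2.84e+05.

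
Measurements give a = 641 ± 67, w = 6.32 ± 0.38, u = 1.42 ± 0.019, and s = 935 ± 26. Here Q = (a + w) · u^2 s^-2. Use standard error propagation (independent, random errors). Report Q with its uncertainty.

0.00149 ± 0.000180

Let h = a + w = 647. δh = √(δa² + δw²) = √(4490 + 0.144) = 67.0, so δh/h = 0.104.
Q is then a monomial in h, u, s:
δQ/Q = √((δh/h)² + (2·δu/u)² + (-2·δs/s)²) = √(0.0107 + 0.000716 + 0.00309) = 0.121
Q = 0.00149, so δQ = 0.121 × 0.00149 = 0.000180.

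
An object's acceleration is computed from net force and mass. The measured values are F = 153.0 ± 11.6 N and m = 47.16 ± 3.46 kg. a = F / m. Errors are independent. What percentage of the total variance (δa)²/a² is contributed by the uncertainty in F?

51.6%

(δa/a)² = (1·δF/F)² + (-1·δm/m)²
  F term: (1×0.0758)² = 0.00575
  m term: (-1×0.0734)² = 0.00538
Total = 0.0111. Share from F = 0.00575/0.0111 = 0.516.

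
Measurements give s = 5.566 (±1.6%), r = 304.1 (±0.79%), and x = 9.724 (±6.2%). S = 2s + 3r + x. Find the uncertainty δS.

7.23

S is a linear combination, so absolute uncertainties add in quadrature:
  (2·δs)² = 0.0317;  (3·δr)² = 51.9;  (δx)² = 0.363
δS = √(52.3) = 7.23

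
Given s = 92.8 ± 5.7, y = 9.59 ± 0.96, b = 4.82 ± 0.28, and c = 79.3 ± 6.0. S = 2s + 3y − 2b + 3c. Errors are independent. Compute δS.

Each term contributes (cᵢ δxᵢ)² to (δS)²:
  (2·δs)² = 130;  (3·δy)² = 8.29;  (2·δb)² = 0.314;  (3·δc)² = 324
δS = √(463) = 21.5

21.5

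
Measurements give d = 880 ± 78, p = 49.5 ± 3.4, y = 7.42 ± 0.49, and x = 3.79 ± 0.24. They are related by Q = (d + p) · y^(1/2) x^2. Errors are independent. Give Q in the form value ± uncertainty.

Let u = d + p = 930. δu = √(δd² + δp²) = √(6080 + 11.6) = 78.1, so δu/u = 0.0840.
Q is then a monomial in u, y, x:
δQ/Q = √((δu/u)² + (½·δy/y)² + (2·δx/x)²) = √(0.00706 + 0.00109 + 0.0160) = 0.156
Q = 36400, so δQ = 0.156 × 36400 = 5660.

36400 ± 5660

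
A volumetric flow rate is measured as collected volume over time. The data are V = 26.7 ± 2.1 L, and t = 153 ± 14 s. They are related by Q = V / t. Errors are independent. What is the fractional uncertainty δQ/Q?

0.121

Q is a product of powers, so relative uncertainties combine in quadrature:
  (1·δV/V)² = (1×0.0787)² = 0.00619;  (-1·δt/t)² = (-1×0.0915)² = 0.00837
δQ/Q = √(0.0146) = 0.121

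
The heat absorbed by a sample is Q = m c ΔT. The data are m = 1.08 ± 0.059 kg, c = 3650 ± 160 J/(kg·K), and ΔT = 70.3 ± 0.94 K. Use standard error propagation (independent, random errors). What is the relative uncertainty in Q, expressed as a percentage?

Products/powers → add relative errors in quadrature, weighted by exponent:
  (1·δm/m)² = (1×0.0546)² = 0.00298;  (1·δc/c)² = (1×0.0438)² = 0.00192;  (1·δΔT/ΔT)² = (1×0.0134)² = 0.000179
δQ/Q = √(0.00508) = 0.0713

7.13%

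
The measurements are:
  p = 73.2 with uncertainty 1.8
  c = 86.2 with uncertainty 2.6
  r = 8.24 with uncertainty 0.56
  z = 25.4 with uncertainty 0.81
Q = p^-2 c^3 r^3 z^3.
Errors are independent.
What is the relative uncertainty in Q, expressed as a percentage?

Products/powers → add relative errors in quadrature, weighted by exponent:
  (-2·δp/p)² = (-2×0.0246)² = 0.00242;  (3·δc/c)² = (3×0.0302)² = 0.00819;  (3·δr/r)² = (3×0.0680)² = 0.0416;  (3·δz/z)² = (3×0.0319)² = 0.00915
δQ/Q = √(0.0613) = 0.248

24.8%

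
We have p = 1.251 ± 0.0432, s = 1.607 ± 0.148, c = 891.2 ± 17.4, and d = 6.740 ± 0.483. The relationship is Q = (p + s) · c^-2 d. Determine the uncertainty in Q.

2.37e-06

Let u = p + s = 2.858. δu = √(δp² + δs²) = √(0.00187 + 0.0219) = 0.154, so δu/u = 0.0539.
Q is then a monomial in u, c, d:
δQ/Q = √((δu/u)² + (-2·δc/c)² + (1·δd/d)²) = √(0.00291 + 0.00152 + 0.00514) = 0.0978
Q = 2.425e-05, so δQ = 0.0978 × 2.425e-05 = 2.37e-06.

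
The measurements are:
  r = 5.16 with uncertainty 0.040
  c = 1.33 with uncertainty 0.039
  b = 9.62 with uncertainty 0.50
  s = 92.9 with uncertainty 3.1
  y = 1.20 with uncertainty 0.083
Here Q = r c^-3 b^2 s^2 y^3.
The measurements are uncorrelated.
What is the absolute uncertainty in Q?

7.78e+05

Since Q is a product/quotient, work with relative uncertainties:
  (1·δr/r)² = (1×0.00775)² = 6.01e-05;  (-3·δc/c)² = (-3×0.0293)² = 0.00774;  (2·δb/b)² = (2×0.0520)² = 0.0108;  (2·δs/s)² = (2×0.0334)² = 0.00445;  (3·δy/y)² = (3×0.0692)² = 0.0431
δQ/Q = √(0.0661) = 0.257
Q = 3.03e+06, so δQ = 0.257 × 3.03e+06 = 7.78e+05.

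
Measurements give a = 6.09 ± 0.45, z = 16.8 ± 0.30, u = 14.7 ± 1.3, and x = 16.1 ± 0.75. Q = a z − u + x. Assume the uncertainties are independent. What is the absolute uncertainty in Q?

Let p = a·z = 102. δp/p = √((1·δa/a)² + (1·δz/z)²) = √(0.00546 + 0.000319) = 0.0760, so δp = 7.78.
Q = p − u + x: δQ = √(δp² + δu² + δx²) = √(60.5 + 1.69 + 0.562) = 7.92

7.92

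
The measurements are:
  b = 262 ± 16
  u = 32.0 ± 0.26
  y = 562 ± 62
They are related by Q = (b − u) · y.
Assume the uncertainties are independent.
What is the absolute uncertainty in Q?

16900

Let w = b − u = 230. δw = √(δb² + δu²) = √(256 + 0.0676) = 16.0, so δw/w = 0.0696.
Q is then a monomial in w, y:
δQ/Q = √((δw/w)² + (1·δy/y)²) = √(0.00484 + 0.0122) = 0.130
Q = 1.29e+05, so δQ = 0.130 × 1.29e+05 = 16900.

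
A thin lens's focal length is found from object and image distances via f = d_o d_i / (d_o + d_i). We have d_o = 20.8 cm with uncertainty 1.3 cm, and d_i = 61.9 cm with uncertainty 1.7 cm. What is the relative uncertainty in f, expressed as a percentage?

4.73%

∂f/∂d_o = (d_i/(d_o+d_i))² = 0.560;  ∂f/∂d_i = (d_o/(d_o+d_i))² = 0.0633
δf = √((∂f/∂d_o · δd_o)² + (∂f/∂d_i · δd_i)²) = √(0.530 + 0.0116) = 0.736 cm
f = 15.6 cm, so δf/f = 0.736/15.6 = 0.0473.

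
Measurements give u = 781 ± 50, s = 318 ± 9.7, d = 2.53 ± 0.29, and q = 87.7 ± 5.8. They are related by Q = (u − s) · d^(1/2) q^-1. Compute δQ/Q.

Let w = u − s = 463. δw = √(δu² + δs²) = √(2500 + 94.1) = 50.9, so δw/w = 0.110.
Q is then a monomial in w, d, q:
δQ/Q = √((δw/w)² + (½·δd/d)² + (-1·δq/q)²) = √(0.0121 + 0.00328 + 0.00437) = 0.141

0.141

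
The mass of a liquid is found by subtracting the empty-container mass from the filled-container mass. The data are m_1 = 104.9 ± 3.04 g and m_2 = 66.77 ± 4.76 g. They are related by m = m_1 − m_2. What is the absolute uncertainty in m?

5.65 g

Each term contributes (cᵢ δxᵢ)² to (δm)²:
  (δm_1)² = 9.24;  (δm_2)² = 22.7
δm = √(31.9) = 5.65 g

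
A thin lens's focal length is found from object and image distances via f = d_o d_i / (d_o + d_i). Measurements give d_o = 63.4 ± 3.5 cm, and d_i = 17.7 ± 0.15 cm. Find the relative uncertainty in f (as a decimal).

0.0137

∂f/∂d_o = (d_i/(d_o+d_i))² = 0.0476;  ∂f/∂d_i = (d_o/(d_o+d_i))² = 0.611
δf = √((∂f/∂d_o · δd_o)² + (∂f/∂d_i · δd_i)²) = √(0.0278 + 0.00840) = 0.190 cm
f = 13.8 cm, so δf/f = 0.190/13.8 = 0.0137.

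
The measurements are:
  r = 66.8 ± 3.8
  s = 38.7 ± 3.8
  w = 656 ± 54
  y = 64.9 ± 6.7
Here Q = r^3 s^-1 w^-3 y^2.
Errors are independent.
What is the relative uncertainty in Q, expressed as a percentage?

37.7%

Relative error in a monomial: (δQ/Q)² = Σ (nᵢ · δxᵢ/xᵢ)².
  (3·δr/r)² = (3×0.0569)² = 0.0291;  (-1·δs/s)² = (-1×0.0982)² = 0.00964;  (-3·δw/w)² = (-3×0.0823)² = 0.0610;  (2·δy/y)² = (2×0.103)² = 0.0426
δQ/Q = √(0.142) = 0.377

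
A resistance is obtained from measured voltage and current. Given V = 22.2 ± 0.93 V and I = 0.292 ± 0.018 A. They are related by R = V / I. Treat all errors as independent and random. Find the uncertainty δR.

5.67 Ω

R is a product of powers, so relative uncertainties combine in quadrature:
  (1·δV/V)² = (1×0.0419)² = 0.00175;  (-1·δI/I)² = (-1×0.0616)² = 0.00380
δR/R = √(0.00555) = 0.0745
R = 76.0 Ω, so δR = 0.0745 × 76.0 = 5.67 Ω.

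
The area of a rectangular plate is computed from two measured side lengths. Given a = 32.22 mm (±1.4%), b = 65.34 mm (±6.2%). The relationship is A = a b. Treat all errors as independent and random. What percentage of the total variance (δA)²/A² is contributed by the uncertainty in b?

(δA/A)² = (1·δa/a)² + (1·δb/b)²
  a term: (1×0.0140)² = 0.000196
  b term: (1×0.0620)² = 0.00384
Total = 0.00404. Share from b = 0.00384/0.00404 = 0.951.

95.1%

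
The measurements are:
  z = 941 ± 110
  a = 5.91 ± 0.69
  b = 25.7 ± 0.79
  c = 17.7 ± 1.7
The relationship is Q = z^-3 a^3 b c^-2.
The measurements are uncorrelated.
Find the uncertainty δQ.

Products/powers → add relative errors in quadrature, weighted by exponent:
  (-3·δz/z)² = (-3×0.117)² = 0.123;  (3·δa/a)² = (3×0.117)² = 0.123;  (1·δb/b)² = (1×0.0307)² = 0.000945;  (-2·δc/c)² = (-2×0.0960)² = 0.0369
δQ/Q = √(0.284) = 0.532
Q = 2.03e-08, so δQ = 0.532 × 2.03e-08 = 1.08e-08.

1.08e-08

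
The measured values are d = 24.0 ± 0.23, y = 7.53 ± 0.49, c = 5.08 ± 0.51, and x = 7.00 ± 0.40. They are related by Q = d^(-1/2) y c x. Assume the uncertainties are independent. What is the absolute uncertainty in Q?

7.25

For a monomial Q ∝ d^(-1/2), y, c, x, fractional errors add in quadrature:
  (−½·δd/d)² = (-0.5×0.00958)² = 2.3e-05;  (1·δy/y)² = (1×0.0651)² = 0.00423;  (1·δc/c)² = (1×0.100)² = 0.0101;  (1·δx/x)² = (1×0.0571)² = 0.00327
δQ/Q = √(0.0176) = 0.133
Q = 54.7, so δQ = 0.133 × 54.7 = 7.25.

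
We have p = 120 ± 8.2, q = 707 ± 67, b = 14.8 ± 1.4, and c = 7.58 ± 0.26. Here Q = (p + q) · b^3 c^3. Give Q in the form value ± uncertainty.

Let u = p + q = 827. δu = √(δp² + δq²) = √(67.2 + 4490) = 67.5, so δu/u = 0.0816.
Q is then a monomial in u, b, c:
δQ/Q = √((δu/u)² + (3·δb/b)² + (3·δc/c)²) = √(0.00666 + 0.0805 + 0.0106) = 0.313
Q = 1.17e+09, so δQ = 0.313 × 1.17e+09 = 3.65e+08.

(1.17 ± 0.365) × 10^9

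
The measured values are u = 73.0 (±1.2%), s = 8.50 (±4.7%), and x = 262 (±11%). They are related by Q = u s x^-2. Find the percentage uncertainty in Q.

22.5%

Q is a product of powers, so relative uncertainties combine in quadrature:
  (1·δu/u)² = (1×0.0120)² = 0.000144;  (1·δs/s)² = (1×0.0470)² = 0.00221;  (-2·δx/x)² = (-2×0.110)² = 0.0484
δQ/Q = √(0.0508) = 0.225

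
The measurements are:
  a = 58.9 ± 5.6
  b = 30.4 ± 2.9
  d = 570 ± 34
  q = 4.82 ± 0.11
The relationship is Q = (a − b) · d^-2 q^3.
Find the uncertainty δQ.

Let u = a − b = 28.5. δu = √(δa² + δb²) = √(31.4 + 8.41) = 6.31, so δu/u = 0.221.
Q is then a monomial in u, d, q:
δQ/Q = √((δu/u)² + (-2·δd/d)² + (3·δq/q)²) = √(0.0490 + 0.0142 + 0.00469) = 0.261
Q = 0.00982, so δQ = 0.261 × 0.00982 = 0.00256.

0.00256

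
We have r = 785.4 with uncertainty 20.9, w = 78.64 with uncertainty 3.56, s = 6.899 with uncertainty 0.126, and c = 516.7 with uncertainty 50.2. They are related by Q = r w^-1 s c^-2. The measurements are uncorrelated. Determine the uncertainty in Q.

5.22e-05

Since Q is a product/quotient, work with relative uncertainties:
  (1·δr/r)² = (1×0.0266)² = 0.000708;  (-1·δw/w)² = (-1×0.0453)² = 0.00205;  (1·δs/s)² = (1×0.0183)² = 0.000334;  (-2·δc/c)² = (-2×0.0972)² = 0.0378
δQ/Q = √(0.0408) = 0.202
Q = 0.0002581, so δQ = 0.202 × 0.0002581 = 5.22e-05.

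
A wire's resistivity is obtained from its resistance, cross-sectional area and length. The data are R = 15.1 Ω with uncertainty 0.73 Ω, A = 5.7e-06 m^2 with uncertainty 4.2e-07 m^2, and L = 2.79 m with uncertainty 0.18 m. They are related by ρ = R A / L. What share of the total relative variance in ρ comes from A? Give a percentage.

45.5%

(δρ/ρ)² = (1·δR/R)² + (1·δA/A)² + (-1·δL/L)²
  R term: (1×0.0483)² = 0.00234
  A term: (1×0.0737)² = 0.00543
  L term: (-1×0.0645)² = 0.00416
Total = 0.0119. Share from A = 0.00543/0.0119 = 0.455.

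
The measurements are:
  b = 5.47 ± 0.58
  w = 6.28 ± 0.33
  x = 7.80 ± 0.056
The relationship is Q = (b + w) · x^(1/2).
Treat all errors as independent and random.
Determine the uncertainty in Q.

Let u = b + w = 11.8. δu = √(δb² + δw²) = √(0.336 + 0.109) = 0.667, so δu/u = 0.0568.
Q is then a monomial in u, x:
δQ/Q = √((δu/u)² + (½·δx/x)²) = √(0.00323 + 1.29e-05) = 0.0569
Q = 32.8, so δQ = 0.0569 × 32.8 = 1.87.

1.87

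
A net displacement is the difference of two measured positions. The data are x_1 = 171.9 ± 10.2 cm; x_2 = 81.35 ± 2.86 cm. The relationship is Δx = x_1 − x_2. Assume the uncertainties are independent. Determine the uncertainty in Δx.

Each term contributes (cᵢ δxᵢ)² to (δΔx)²:
  (δx_1)² = 104;  (δx_2)² = 8.18
δΔx = √(112) = 10.6 cm

10.6 cm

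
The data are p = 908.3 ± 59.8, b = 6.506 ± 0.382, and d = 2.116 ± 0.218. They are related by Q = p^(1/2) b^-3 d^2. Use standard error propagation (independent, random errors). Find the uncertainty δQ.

Each factor contributes (exponent × relative error)² to (δQ/Q)²:
  (½·δp/p)² = (0.5×0.0658)² = 0.00108;  (-3·δb/b)² = (-3×0.0587)² = 0.0310;  (2·δd/d)² = (2×0.103)² = 0.0425
δQ/Q = √(0.0746) = 0.273
Q = 0.4900, so δQ = 0.273 × 0.4900 = 0.134.

0.134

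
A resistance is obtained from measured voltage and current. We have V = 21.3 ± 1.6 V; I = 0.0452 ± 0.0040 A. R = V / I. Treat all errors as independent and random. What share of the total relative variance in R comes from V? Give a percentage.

41.9%

(δR/R)² = (1·δV/V)² + (-1·δI/I)²
  V term: (1×0.0751)² = 0.00564
  I term: (-1×0.0885)² = 0.00783
Total = 0.0135. Share from V = 0.00564/0.0135 = 0.419.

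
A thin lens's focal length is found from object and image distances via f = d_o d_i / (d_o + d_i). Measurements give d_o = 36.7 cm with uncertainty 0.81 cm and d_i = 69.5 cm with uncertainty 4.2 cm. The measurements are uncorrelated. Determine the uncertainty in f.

0.610 cm

∂f/∂d_o = (d_i/(d_o+d_i))² = 0.428;  ∂f/∂d_i = (d_o/(d_o+d_i))² = 0.119
δf = √((∂f/∂d_o · δd_o)² + (∂f/∂d_i · δd_i)²) = √(0.120 + 0.252) = 0.610 cm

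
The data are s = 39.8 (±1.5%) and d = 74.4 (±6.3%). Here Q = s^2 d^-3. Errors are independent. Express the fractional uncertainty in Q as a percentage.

For a monomial Q ∝ s^2, d^-3, fractional errors add in quadrature:
  (2·δs/s)² = (2×0.0150)² = 0.000900;  (-3·δd/d)² = (-3×0.0630)² = 0.0357
δQ/Q = √(0.0366) = 0.191

19.1%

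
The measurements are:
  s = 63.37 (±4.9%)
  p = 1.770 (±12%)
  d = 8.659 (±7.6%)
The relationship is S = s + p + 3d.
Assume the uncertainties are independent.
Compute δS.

Sums and differences: (δS)² = Σ (cᵢ δxᵢ)².
  (δs)² = 9.64;  (δp)² = 0.0451;  (3·δd)² = 3.90
δS = √(13.6) = 3.69

3.69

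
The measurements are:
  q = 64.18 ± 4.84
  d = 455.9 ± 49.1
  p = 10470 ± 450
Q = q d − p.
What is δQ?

3870

Let w = q·d = 29260. δw/w = √((1·δq/q)² + (1·δd/d)²) = √(0.00569 + 0.0116) = 0.131, so δw = 3850.
Q = w − p: δQ = √(δw² + δp²) = √(1.48e+07 + 2.02e+05) = 3870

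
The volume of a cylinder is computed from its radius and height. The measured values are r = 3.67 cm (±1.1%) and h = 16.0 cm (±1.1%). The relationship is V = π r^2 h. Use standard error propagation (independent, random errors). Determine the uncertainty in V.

Relative error in a monomial: (δV/V)² = Σ (nᵢ · δxᵢ/xᵢ)².
  (2·δr/r)² = (2×0.0110)² = 0.000484;  (1·δh/h)² = (1×0.0110)² = 0.000121
δV/V = √(0.000605) = 0.0246
V = 677 cm^3, so δV = 0.0246 × 677 = 16.7 cm^3.

16.7 cm^3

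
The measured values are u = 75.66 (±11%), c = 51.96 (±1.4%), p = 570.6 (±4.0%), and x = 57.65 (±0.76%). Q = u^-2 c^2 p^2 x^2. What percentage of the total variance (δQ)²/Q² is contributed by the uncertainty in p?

(δQ/Q)² = (-2·δu/u)² + (2·δc/c)² + (2·δp/p)² + (2·δx/x)²
  u term: (-2×0.110)² = 0.0484
  c term: (2×0.0140)² = 0.000784
  p term: (2×0.0400)² = 0.00640
  x term: (2×0.00760)² = 0.000231
Total = 0.0558. Share from p = 0.00640/0.0558 = 0.115.

11.5%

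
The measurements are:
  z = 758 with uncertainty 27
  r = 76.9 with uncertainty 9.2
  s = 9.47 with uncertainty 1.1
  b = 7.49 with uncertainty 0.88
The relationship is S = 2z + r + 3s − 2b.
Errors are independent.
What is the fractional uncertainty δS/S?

For a sum/difference, combine absolute errors in quadrature:
  (2·δz)² = 2920;  (δr)² = 84.6;  (3·δs)² = 10.9;  (2·δb)² = 3.10
δS = √(3010) = 54.9
S = 1610, so δS/S = 54.9/1610 = 0.0342.

0.0342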